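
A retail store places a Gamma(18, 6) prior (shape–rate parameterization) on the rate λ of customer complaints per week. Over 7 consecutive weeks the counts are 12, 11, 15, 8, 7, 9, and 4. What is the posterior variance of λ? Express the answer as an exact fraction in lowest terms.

Total count: 12 + 11 + 15 + 8 + 7 + 9 + 4 = 66.
Total exposure: 7 weeks.
The Gamma prior is conjugate for the Poisson rate, so λ | data ~ Gamma(18+66, 6+7) = Gamma(84, 13).
Posterior variance = α'/β'² = 84/169.

84/169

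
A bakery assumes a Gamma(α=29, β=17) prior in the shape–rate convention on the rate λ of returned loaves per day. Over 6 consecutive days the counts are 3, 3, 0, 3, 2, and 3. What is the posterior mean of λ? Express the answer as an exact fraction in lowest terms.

43/23

Total count: 3 + 3 + 0 + 3 + 2 + 3 = 14.
Total exposure: 6 days.
Conjugate update: add total count to the shape and total exposure to the rate, giving Gamma(43, 23).
Posterior mean = α'/β' = 43/23.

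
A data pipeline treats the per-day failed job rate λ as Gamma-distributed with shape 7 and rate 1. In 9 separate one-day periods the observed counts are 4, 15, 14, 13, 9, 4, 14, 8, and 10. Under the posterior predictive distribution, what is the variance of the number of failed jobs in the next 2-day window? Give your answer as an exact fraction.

588/25

Total count: 4 + 15 + 14 + 13 + 9 + 4 + 14 + 8 + 10 = 91.
Total exposure: 9 days.
Posterior: α' = 7 + 91 = 98, β' = 1 + 9 = 10.
The posterior predictive for a window of length T is Negative Binomial with variance T·α'·(β'+T)/β'² = 2·98·12/100 = 588/25.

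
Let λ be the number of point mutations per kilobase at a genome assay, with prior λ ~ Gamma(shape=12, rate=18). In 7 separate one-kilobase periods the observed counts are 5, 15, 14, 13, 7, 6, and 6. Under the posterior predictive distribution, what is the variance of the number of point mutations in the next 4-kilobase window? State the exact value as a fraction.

Total count: 5 + 15 + 14 + 13 + 7 + 6 + 6 = 66.
Total exposure: 7 kilobases.
By Gamma–Poisson conjugacy, the posterior is Gamma(α + Σx, β + Σt) = Gamma(12 + 66, 18 + 7) = Gamma(78, 25).
The posterior predictive for a window of length T is Negative Binomial with variance T·α'·(β'+T)/β'² = 4·78·29/625 = 9048/625.

9048/625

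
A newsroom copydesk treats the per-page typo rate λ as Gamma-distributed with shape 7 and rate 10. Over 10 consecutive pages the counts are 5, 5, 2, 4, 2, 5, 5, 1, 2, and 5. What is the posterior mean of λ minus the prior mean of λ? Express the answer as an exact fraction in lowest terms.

Total count: 5 + 5 + 2 + 4 + 2 + 5 + 5 + 1 + 2 + 5 = 36.
Total exposure: 10 pages.
The Gamma prior is conjugate for the Poisson rate, so λ | data ~ Gamma(7+36, 10+10) = Gamma(43, 20).
Posterior mean = 43/20 = 43/20; prior mean = 7/10 = 7/10. Difference = 43/20 − 7/10 = 29/20.

29/20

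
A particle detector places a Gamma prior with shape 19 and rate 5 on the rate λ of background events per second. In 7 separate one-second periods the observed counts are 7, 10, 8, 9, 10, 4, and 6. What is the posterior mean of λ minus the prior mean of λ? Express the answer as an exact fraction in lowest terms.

Total count: 7 + 10 + 8 + 9 + 10 + 4 + 6 = 54.
Total exposure: 7 seconds.
Posterior: α' = 19 + 54 = 73, β' = 5 + 7 = 12.
Posterior mean = 73/12 = 73/12; prior mean = 19/5 = 19/5. Difference = 73/12 − 19/5 = 137/60.

137/60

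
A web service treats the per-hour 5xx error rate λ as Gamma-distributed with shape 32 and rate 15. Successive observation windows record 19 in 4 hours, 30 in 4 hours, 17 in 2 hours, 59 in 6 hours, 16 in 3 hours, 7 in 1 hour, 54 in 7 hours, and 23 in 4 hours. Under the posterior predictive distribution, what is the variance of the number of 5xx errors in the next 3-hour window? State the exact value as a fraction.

Total count: 19 + 30 + 17 + 59 + 16 + 7 + 54 + 23 = 225.
Total exposure: 4 + 4 + 2 + 6 + 3 + 1 + 7 + 4 = 31 hours.
The Gamma prior is conjugate for the Poisson rate, so λ | data ~ Gamma(32+225, 15+31) = Gamma(257, 46).
The posterior predictive for a window of length T is Negative Binomial with variance T·α'·(β'+T)/β'² = 3·257·49/2116 = 37779/2116.

37779/2116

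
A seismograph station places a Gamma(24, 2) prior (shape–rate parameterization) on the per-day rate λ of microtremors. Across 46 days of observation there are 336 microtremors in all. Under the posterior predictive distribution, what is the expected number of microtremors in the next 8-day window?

60

Total count 336 over total exposure 46 days.
Conjugate update: add total count to the shape and total exposure to the rate, giving Gamma(360, 48).
Predictive mean over an 8-day window = T·E[λ|data] = 8·360/48 = 60.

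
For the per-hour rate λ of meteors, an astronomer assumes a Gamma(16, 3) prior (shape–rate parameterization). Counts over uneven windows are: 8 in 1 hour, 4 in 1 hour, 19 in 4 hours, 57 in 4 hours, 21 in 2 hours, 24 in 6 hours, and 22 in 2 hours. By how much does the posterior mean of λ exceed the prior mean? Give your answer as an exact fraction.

Total count: 8 + 4 + 19 + 57 + 21 + 24 + 22 = 155.
Total exposure: 1 + 1 + 4 + 4 + 2 + 6 + 2 = 20 hours.
By Gamma–Poisson conjugacy, the posterior is Gamma(α + Σx, β + Σt) = Gamma(16 + 155, 3 + 20) = Gamma(171, 23).
Posterior mean = 171/23 = 171/23; prior mean = 16/3 = 16/3. Difference = 171/23 − 16/3 = 145/69.

145/69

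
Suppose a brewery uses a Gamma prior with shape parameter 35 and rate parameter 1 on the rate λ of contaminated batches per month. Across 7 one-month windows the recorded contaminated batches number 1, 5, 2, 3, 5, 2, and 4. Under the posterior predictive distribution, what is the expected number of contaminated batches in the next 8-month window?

57

Total count: 1 + 5 + 2 + 3 + 5 + 2 + 4 = 22.
Total exposure: 7 months.
Posterior: α' = 35 + 22 = 57, β' = 1 + 7 = 8.
Predictive mean over an 8-month window = T·E[λ|data] = 8·57/8 = 57.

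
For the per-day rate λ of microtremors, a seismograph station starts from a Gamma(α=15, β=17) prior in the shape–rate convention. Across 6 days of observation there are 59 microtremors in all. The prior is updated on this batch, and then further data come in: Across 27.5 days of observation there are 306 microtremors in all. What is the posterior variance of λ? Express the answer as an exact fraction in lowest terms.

1520/10201

Total count 59 over total exposure 6 days.
After the first batch: Gamma(15 + 59, 17 + 6) = Gamma(74, 23).
Total count 306 over total exposure 27.5 days.
After the second batch: Gamma(74 + 306, 23 + 27.5) = Gamma(380, 101/2).
Posterior variance = α'/β'² = 380/(10201/4) = 1520/10201.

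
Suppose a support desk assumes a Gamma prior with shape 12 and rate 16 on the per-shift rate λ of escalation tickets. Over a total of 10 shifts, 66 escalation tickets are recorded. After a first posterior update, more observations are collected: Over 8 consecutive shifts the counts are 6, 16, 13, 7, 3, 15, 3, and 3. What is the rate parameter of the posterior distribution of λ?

34

Total count 66 over total exposure 10 shifts.
After the first batch: Gamma(12 + 66, 16 + 10) = Gamma(78, 26).
Total count: 6 + 16 + 13 + 7 + 3 + 15 + 3 + 3 = 66.
Total exposure: 8 shifts.
After the second batch: Gamma(78 + 66, 26 + 8) = Gamma(144, 34).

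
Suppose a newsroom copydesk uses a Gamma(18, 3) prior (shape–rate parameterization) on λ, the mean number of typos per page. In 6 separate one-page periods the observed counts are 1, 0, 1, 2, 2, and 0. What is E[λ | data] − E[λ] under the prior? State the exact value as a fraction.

Total count: 1 + 0 + 1 + 2 + 2 + 0 = 6.
Total exposure: 6 pages.
By Gamma–Poisson conjugacy, the posterior is Gamma(α + Σx, β + Σt) = Gamma(18 + 6, 3 + 6) = Gamma(24, 9).
Posterior mean = 24/9 = 8/3; prior mean = 18/3 = 6. Difference = 8/3 − 6 = -10/3.

-10/3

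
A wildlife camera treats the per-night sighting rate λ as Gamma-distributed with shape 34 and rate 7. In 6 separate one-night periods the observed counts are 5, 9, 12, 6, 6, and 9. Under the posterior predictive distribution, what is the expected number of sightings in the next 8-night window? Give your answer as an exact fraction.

648/13

Total count: 5 + 9 + 12 + 6 + 6 + 9 = 47.
Total exposure: 6 nights.
Gamma(α, β) with Poisson data over total exposure Σt gives posterior Gamma(α+Σx, β+Σt) = Gamma(81, 13).
Predictive mean over an 8-night window = T·E[λ|data] = 8·81/13 = 648/13.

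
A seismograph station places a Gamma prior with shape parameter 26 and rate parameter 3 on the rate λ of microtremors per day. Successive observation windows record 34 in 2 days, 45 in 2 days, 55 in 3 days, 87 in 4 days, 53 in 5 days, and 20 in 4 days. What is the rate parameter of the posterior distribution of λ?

23

Total count: 34 + 45 + 55 + 87 + 53 + 20 = 294.
Total exposure: 2 + 2 + 3 + 4 + 5 + 4 = 20 days.
By Gamma–Poisson conjugacy, the posterior is Gamma(α + Σx, β + Σt) = Gamma(26 + 294, 3 + 20) = Gamma(320, 23).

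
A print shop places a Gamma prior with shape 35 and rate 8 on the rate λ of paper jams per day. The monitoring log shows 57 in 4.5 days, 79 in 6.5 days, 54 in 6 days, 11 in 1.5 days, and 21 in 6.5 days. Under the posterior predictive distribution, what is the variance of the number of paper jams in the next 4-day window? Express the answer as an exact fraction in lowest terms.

38036/1089

Total count: 57 + 79 + 54 + 11 + 21 = 222.
Total exposure: 4.5 + 6.5 + 6 + 1.5 + 6.5 = 25 days.
The Gamma prior is conjugate for the Poisson rate, so λ | data ~ Gamma(35+222, 8+25) = Gamma(257, 33).
The posterior predictive for a window of length T is Negative Binomial with variance T·α'·(β'+T)/β'² = 4·257·37/1089 = 38036/1089.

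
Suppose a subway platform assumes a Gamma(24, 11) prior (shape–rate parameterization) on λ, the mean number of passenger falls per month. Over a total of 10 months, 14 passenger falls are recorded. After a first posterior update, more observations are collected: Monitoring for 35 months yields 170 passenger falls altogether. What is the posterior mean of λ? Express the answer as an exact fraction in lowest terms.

Total count 14 over total exposure 10 months.
After the first batch: Gamma(24 + 14, 11 + 10) = Gamma(38, 21).
Total count 170 over total exposure 35 months.
After the second batch: Gamma(38 + 170, 21 + 35) = Gamma(208, 56).
Posterior mean = α'/β' = 208/56 = 26/7.

26/7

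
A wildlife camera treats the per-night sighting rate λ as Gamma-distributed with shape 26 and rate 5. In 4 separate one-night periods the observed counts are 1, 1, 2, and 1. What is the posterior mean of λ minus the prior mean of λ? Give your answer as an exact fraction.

Total count: 1 + 1 + 2 + 1 = 5.
Total exposure: 4 nights.
Posterior: α' = 26 + 5 = 31, β' = 5 + 4 = 9.
Posterior mean = 31/9 = 31/9; prior mean = 26/5 = 26/5. Difference = 31/9 − 26/5 = -79/45.

-79/45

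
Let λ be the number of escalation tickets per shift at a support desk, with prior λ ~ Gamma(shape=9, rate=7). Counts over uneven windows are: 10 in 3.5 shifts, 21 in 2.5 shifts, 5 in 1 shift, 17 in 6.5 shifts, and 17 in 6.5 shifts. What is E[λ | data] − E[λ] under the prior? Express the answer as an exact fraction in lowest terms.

Total count: 10 + 21 + 5 + 17 + 17 = 70.
Total exposure: 3.5 + 2.5 + 1 + 6.5 + 6.5 = 20 shifts.
By Gamma–Poisson conjugacy, the posterior is Gamma(α + Σx, β + Σt) = Gamma(9 + 70, 7 + 20) = Gamma(79, 27).
Posterior mean = 79/27 = 79/27; prior mean = 9/7 = 9/7. Difference = 79/27 − 9/7 = 310/189.

310/189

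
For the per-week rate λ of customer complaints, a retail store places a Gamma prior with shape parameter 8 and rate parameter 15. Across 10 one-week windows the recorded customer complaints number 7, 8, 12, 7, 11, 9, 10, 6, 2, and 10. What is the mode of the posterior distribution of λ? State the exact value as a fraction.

Total count: 7 + 8 + 12 + 7 + 11 + 9 + 10 + 6 + 2 + 10 = 82.
Total exposure: 10 weeks.
The Gamma prior is conjugate for the Poisson rate, so λ | data ~ Gamma(8+82, 15+10) = Gamma(90, 25).
Posterior mode = (α'−1)/β' = 89/25.

89/25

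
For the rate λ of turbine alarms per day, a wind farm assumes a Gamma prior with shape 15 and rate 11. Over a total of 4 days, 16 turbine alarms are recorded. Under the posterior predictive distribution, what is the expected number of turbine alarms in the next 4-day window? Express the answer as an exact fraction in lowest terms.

Total count 16 over total exposure 4 days.
By Gamma–Poisson conjugacy, the posterior is Gamma(α + Σx, β + Σt) = Gamma(15 + 16, 11 + 4) = Gamma(31, 15).
Predictive mean over a 4-day window = T·E[λ|data] = 4·31/15 = 124/15.

124/15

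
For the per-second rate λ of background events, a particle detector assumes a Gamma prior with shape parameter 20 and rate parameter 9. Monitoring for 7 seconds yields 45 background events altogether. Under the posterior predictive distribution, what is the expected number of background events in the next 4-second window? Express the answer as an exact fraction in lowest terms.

Total count 45 over total exposure 7 seconds.
Gamma(α, β) with Poisson data over total exposure Σt gives posterior Gamma(α+Σx, β+Σt) = Gamma(65, 16).
Predictive mean over a 4-second window = T·E[λ|data] = 4·65/16 = 65/4.

65/4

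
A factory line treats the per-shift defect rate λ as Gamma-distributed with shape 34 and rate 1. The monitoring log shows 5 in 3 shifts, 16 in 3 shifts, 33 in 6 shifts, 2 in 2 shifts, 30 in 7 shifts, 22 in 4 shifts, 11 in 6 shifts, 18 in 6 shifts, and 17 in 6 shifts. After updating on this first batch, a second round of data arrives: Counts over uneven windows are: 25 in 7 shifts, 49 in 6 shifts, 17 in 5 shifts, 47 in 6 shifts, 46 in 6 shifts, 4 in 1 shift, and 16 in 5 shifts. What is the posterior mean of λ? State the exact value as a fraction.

Total count: 5 + 16 + 33 + 2 + 30 + 22 + 11 + 18 + 17 = 154.
Total exposure: 3 + 3 + 6 + 2 + 7 + 4 + 6 + 6 + 6 = 43 shifts.
After the first batch: Gamma(34 + 154, 1 + 43) = Gamma(188, 44).
Total count: 25 + 49 + 17 + 47 + 46 + 4 + 16 = 204.
Total exposure: 7 + 6 + 5 + 6 + 6 + 1 + 5 = 36 shifts.
After the second batch: Gamma(188 + 204, 44 + 36) = Gamma(392, 80).
Posterior mean = α'/β' = 392/80 = 49/10.

49/10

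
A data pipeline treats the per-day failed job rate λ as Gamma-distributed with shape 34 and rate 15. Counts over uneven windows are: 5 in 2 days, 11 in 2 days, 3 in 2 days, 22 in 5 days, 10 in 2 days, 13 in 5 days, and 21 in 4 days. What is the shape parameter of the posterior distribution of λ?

Total count: 5 + 11 + 3 + 22 + 10 + 13 + 21 = 85.
Total exposure: 2 + 2 + 2 + 5 + 2 + 5 + 4 = 22 days.
Conjugate update: add total count to the shape and total exposure to the rate, giving Gamma(119, 37).

119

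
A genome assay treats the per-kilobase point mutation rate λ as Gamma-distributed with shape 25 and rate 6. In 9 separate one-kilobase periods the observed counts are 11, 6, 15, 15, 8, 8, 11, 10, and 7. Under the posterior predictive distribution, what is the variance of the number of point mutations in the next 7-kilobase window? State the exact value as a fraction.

Total count: 11 + 6 + 15 + 15 + 8 + 8 + 11 + 10 + 7 = 91.
Total exposure: 9 kilobases.
Posterior: α' = 25 + 91 = 116, β' = 6 + 9 = 15.
The posterior predictive for a window of length T is Negative Binomial with variance T·α'·(β'+T)/β'² = 7·116·22/225 = 17864/225.

17864/225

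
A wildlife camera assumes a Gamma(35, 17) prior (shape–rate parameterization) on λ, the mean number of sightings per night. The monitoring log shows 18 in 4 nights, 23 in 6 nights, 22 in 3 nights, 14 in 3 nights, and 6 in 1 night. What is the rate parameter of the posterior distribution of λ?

34

Total count: 18 + 23 + 22 + 14 + 6 = 83.
Total exposure: 4 + 6 + 3 + 3 + 1 = 17 nights.
Conjugate update: add total count to the shape and total exposure to the rate, giving Gamma(118, 34).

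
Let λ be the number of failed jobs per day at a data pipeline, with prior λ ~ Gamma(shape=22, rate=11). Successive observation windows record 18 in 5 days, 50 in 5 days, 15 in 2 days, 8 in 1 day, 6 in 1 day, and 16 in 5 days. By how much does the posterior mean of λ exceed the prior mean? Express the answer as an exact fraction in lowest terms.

5/2

Total count: 18 + 50 + 15 + 8 + 6 + 16 = 113.
Total exposure: 5 + 5 + 2 + 1 + 1 + 5 = 19 days.
Conjugate update: add total count to the shape and total exposure to the rate, giving Gamma(135, 30).
Posterior mean = 135/30 = 9/2; prior mean = 22/11 = 2. Difference = 9/2 − 2 = 5/2.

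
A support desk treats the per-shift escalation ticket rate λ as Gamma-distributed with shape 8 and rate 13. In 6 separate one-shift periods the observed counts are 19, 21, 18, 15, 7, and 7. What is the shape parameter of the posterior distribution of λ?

95

Total count: 19 + 21 + 18 + 15 + 7 + 7 = 87.
Total exposure: 6 shifts.
By Gamma–Poisson conjugacy, the posterior is Gamma(α + Σx, β + Σt) = Gamma(8 + 87, 13 + 6) = Gamma(95, 19).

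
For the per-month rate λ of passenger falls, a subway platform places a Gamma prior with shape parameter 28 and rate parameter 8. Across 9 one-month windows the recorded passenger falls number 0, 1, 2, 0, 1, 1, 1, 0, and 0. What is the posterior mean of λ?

2

Total count: 0 + 1 + 2 + 0 + 1 + 1 + 1 + 0 + 0 = 6.
Total exposure: 9 months.
Posterior: α' = 28 + 6 = 34, β' = 8 + 9 = 17.
Posterior mean = α'/β' = 34/17 = 2.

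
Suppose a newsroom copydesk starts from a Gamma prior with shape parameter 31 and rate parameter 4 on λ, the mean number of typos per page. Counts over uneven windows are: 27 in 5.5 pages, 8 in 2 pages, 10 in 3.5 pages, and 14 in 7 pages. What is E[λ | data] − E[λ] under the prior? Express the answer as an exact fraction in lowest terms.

Total count: 27 + 8 + 10 + 14 = 59.
Total exposure: 5.5 + 2 + 3.5 + 7 = 18 pages.
Posterior: α' = 31 + 59 = 90, β' = 4 + 18 = 22.
Posterior mean = 90/22 = 45/11; prior mean = 31/4 = 31/4. Difference = 45/11 − 31/4 = -161/44.

-161/44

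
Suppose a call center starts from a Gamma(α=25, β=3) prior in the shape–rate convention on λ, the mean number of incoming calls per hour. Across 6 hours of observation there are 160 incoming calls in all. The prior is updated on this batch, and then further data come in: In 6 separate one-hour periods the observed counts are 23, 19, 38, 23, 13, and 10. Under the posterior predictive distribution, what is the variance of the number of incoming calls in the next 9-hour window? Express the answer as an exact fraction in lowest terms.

Total count 160 over total exposure 6 hours.
After the first batch: Gamma(25 + 160, 3 + 6) = Gamma(185, 9).
Total count: 23 + 19 + 38 + 23 + 13 + 10 = 126.
Total exposure: 6 hours.
After the second batch: Gamma(185 + 126, 9 + 6) = Gamma(311, 15).
The posterior predictive for a window of length T is Negative Binomial with variance T·α'·(β'+T)/β'² = 9·311·24/225 = 7464/25.

7464/25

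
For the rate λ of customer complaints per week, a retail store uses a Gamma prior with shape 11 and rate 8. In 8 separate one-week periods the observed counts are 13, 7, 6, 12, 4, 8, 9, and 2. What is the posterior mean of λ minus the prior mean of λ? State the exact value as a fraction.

25/8

Total count: 13 + 7 + 6 + 12 + 4 + 8 + 9 + 2 = 61.
Total exposure: 8 weeks.
Conjugate update: add total count to the shape and total exposure to the rate, giving Gamma(72, 16).
Posterior mean = 72/16 = 9/2; prior mean = 11/8 = 11/8. Difference = 9/2 − 11/8 = 25/8.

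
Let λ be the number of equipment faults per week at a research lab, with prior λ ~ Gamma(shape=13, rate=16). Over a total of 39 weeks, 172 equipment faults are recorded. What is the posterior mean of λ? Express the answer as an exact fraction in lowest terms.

Total count 172 over total exposure 39 weeks.
Posterior: α' = 13 + 172 = 185, β' = 16 + 39 = 55.
Posterior mean = α'/β' = 185/55 = 37/11.

37/11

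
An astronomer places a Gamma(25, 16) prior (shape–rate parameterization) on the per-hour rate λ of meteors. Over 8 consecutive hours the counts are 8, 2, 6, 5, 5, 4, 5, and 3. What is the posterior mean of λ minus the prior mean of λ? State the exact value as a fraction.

Total count: 8 + 2 + 6 + 5 + 5 + 4 + 5 + 3 = 38.
Total exposure: 8 hours.
Conjugate update: add total count to the shape and total exposure to the rate, giving Gamma(63, 24).
Posterior mean = 63/24 = 21/8; prior mean = 25/16 = 25/16. Difference = 21/8 − 25/16 = 17/16.

17/16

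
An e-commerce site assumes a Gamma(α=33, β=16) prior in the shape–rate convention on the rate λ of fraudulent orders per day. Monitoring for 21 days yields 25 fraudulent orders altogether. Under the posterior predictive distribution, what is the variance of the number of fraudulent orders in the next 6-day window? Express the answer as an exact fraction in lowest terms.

Total count 25 over total exposure 21 days.
Posterior: α' = 33 + 25 = 58, β' = 16 + 21 = 37.
The posterior predictive for a window of length T is Negative Binomial with variance T·α'·(β'+T)/β'² = 6·58·43/1369 = 14964/1369.

14964/1369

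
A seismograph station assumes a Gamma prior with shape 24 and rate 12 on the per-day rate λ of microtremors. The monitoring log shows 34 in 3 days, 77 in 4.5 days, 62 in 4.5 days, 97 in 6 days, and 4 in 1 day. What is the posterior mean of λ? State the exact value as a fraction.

Total count: 34 + 77 + 62 + 97 + 4 = 274.
Total exposure: 3 + 4.5 + 4.5 + 6 + 1 = 19 days.
Posterior: α' = 24 + 274 = 298, β' = 12 + 19 = 31.
Posterior mean = α'/β' = 298/31.

298/31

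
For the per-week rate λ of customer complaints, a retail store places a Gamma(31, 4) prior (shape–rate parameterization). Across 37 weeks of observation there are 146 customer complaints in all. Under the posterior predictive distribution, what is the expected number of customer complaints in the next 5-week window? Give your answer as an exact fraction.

Total count 146 over total exposure 37 weeks.
By Gamma–Poisson conjugacy, the posterior is Gamma(α + Σx, β + Σt) = Gamma(31 + 146, 4 + 37) = Gamma(177, 41).
Predictive mean over a 5-week window = T·E[λ|data] = 5·177/41 = 885/41.

885/41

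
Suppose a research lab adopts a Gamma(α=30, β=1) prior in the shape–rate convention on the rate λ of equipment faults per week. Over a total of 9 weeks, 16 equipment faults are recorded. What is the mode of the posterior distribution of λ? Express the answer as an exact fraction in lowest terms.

Total count 16 over total exposure 9 weeks.
Gamma(α, β) with Poisson data over total exposure Σt gives posterior Gamma(α+Σx, β+Σt) = Gamma(46, 10).
Posterior mode = (α'−1)/β' = 45/10 = 9/2.

9/2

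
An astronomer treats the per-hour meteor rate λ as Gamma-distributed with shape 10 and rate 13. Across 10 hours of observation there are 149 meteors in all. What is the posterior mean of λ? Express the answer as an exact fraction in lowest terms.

Total count 149 over total exposure 10 hours.
Gamma(α, β) with Poisson data over total exposure Σt gives posterior Gamma(α+Σx, β+Σt) = Gamma(159, 23).
Posterior mean = α'/β' = 159/23.

159/23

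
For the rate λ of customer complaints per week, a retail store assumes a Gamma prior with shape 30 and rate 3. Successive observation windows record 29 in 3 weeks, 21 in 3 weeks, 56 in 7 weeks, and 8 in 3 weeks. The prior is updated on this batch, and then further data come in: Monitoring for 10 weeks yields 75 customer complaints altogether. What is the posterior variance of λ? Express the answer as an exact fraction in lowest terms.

Total count: 29 + 21 + 56 + 8 = 114.
Total exposure: 3 + 3 + 7 + 3 = 16 weeks.
After the first batch: Gamma(30 + 114, 3 + 16) = Gamma(144, 19).
Total count 75 over total exposure 10 weeks.
After the second batch: Gamma(144 + 75, 19 + 10) = Gamma(219, 29).
Posterior variance = α'/β'² = 219/841.

219/841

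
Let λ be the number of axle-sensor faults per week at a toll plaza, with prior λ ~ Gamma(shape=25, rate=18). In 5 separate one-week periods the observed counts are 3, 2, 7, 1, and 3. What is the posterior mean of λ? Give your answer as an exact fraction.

41/23

Total count: 3 + 2 + 7 + 1 + 3 = 16.
Total exposure: 5 weeks.
The Gamma prior is conjugate for the Poisson rate, so λ | data ~ Gamma(25+16, 18+5) = Gamma(41, 23).
Posterior mean = α'/β' = 41/23.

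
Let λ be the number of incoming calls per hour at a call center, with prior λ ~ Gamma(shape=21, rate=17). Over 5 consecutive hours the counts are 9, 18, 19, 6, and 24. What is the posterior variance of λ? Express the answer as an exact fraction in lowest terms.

Total count: 9 + 18 + 19 + 6 + 24 = 76.
Total exposure: 5 hours.
Gamma(α, β) with Poisson data over total exposure Σt gives posterior Gamma(α+Σx, β+Σt) = Gamma(97, 22).
Posterior variance = α'/β'² = 97/484.

97/484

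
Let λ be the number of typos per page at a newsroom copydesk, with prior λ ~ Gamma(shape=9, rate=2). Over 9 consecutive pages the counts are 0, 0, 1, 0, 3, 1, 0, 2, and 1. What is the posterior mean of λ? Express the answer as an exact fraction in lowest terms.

17/11

Total count: 0 + 0 + 1 + 0 + 3 + 1 + 0 + 2 + 1 = 8.
Total exposure: 9 pages.
By Gamma–Poisson conjugacy, the posterior is Gamma(α + Σx, β + Σt) = Gamma(9 + 8, 2 + 9) = Gamma(17, 11).
Posterior mean = α'/β' = 17/11.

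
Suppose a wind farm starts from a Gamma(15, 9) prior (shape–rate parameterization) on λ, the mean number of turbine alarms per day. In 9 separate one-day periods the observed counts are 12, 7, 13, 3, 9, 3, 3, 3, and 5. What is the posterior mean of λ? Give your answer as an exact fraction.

73/18

Total count: 12 + 7 + 13 + 3 + 9 + 3 + 3 + 3 + 5 = 58.
Total exposure: 9 days.
Gamma(α, β) with Poisson data over total exposure Σt gives posterior Gamma(α+Σx, β+Σt) = Gamma(73, 18).
Posterior mean = α'/β' = 73/18.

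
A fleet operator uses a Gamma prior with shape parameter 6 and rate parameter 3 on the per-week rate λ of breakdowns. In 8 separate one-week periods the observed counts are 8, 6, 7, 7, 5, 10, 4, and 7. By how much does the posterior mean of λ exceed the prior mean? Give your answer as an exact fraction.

38/11

Total count: 8 + 6 + 7 + 7 + 5 + 10 + 4 + 7 = 54.
Total exposure: 8 weeks.
The Gamma prior is conjugate for the Poisson rate, so λ | data ~ Gamma(6+54, 3+8) = Gamma(60, 11).
Posterior mean = 60/11 = 60/11; prior mean = 6/3 = 2. Difference = 60/11 − 2 = 38/11.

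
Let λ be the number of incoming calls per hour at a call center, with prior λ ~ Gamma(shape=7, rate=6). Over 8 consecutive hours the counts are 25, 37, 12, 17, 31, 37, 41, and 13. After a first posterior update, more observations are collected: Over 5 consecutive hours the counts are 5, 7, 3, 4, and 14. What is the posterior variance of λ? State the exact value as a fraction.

Total count: 25 + 37 + 12 + 17 + 31 + 37 + 41 + 13 = 213.
Total exposure: 8 hours.
After the first batch: Gamma(7 + 213, 6 + 8) = Gamma(220, 14).
Total count: 5 + 7 + 3 + 4 + 14 = 33.
Total exposure: 5 hours.
After the second batch: Gamma(220 + 33, 14 + 5) = Gamma(253, 19).
Posterior variance = α'/β'² = 253/361.

253/361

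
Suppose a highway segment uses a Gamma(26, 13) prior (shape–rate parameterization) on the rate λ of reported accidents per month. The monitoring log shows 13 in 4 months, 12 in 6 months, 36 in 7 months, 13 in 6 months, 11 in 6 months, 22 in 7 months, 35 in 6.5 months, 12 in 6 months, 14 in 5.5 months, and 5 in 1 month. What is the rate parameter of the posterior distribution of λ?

Total count: 13 + 12 + 36 + 13 + 11 + 22 + 35 + 12 + 14 + 5 = 173.
Total exposure: 4 + 6 + 7 + 6 + 6 + 7 + 6.5 + 6 + 5.5 + 1 = 55 months.
Conjugate update: add total count to the shape and total exposure to the rate, giving Gamma(199, 68).

68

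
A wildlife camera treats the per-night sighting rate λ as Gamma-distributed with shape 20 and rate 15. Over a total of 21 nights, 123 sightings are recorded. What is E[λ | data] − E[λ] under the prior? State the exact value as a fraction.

Total count 123 over total exposure 21 nights.
Posterior: α' = 20 + 123 = 143, β' = 15 + 21 = 36.
Posterior mean = 143/36 = 143/36; prior mean = 20/15 = 4/3. Difference = 143/36 − 4/3 = 95/36.

95/36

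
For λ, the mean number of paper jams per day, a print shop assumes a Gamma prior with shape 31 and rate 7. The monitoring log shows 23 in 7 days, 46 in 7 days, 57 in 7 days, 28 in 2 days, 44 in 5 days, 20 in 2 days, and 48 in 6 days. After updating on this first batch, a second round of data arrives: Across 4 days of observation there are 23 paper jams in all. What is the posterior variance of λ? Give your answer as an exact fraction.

320/2209

Total count: 23 + 46 + 57 + 28 + 44 + 20 + 48 = 266.
Total exposure: 7 + 7 + 7 + 2 + 5 + 2 + 6 = 36 days.
After the first batch: Gamma(31 + 266, 7 + 36) = Gamma(297, 43).
Total count 23 over total exposure 4 days.
After the second batch: Gamma(297 + 23, 43 + 4) = Gamma(320, 47).
Posterior variance = α'/β'² = 320/2209.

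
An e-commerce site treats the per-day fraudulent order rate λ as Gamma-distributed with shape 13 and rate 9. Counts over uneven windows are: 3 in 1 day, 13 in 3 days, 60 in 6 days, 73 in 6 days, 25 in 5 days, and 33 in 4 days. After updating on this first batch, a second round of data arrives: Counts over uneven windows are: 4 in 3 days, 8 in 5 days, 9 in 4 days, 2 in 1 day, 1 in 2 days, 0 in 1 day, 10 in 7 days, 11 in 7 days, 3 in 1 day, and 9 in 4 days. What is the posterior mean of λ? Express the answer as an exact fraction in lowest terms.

277/69

Total count: 3 + 13 + 60 + 73 + 25 + 33 = 207.
Total exposure: 1 + 3 + 6 + 6 + 5 + 4 = 25 days.
After the first batch: Gamma(13 + 207, 9 + 25) = Gamma(220, 34).
Total count: 4 + 8 + 9 + 2 + 1 + 0 + 10 + 11 + 3 + 9 = 57.
Total exposure: 3 + 5 + 4 + 1 + 2 + 1 + 7 + 7 + 1 + 4 = 35 days.
After the second batch: Gamma(220 + 57, 34 + 35) = Gamma(277, 69).
Posterior mean = α'/β' = 277/69.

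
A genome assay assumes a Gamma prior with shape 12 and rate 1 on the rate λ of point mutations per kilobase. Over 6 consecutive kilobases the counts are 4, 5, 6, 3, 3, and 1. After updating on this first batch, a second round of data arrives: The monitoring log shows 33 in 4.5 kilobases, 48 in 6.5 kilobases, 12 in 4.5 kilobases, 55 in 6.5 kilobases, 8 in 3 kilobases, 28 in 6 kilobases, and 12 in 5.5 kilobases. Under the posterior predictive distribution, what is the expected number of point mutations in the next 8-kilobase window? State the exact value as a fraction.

3680/87

Total count: 4 + 5 + 6 + 3 + 3 + 1 = 22.
Total exposure: 6 kilobases.
After the first batch: Gamma(12 + 22, 1 + 6) = Gamma(34, 7).
Total count: 33 + 48 + 12 + 55 + 8 + 28 + 12 = 196.
Total exposure: 4.5 + 6.5 + 4.5 + 6.5 + 3 + 6 + 5.5 = 36.5 kilobases.
After the second batch: Gamma(34 + 196, 7 + 36.5) = Gamma(230, 87/2).
Predictive mean over an 8-kilobase window = T·E[λ|data] = 8·230/(87/2) = 3680/87.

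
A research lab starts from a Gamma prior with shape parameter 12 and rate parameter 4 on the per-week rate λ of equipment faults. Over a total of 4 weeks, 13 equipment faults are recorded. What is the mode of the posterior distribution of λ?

3

Total count 13 over total exposure 4 weeks.
Conjugate update: add total count to the shape and total exposure to the rate, giving Gamma(25, 8).
Posterior mode = (α'−1)/β' = 24/8 = 3.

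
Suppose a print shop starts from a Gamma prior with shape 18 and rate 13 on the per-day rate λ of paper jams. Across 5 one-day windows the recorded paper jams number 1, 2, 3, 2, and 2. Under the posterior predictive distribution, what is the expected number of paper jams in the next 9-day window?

Total count: 1 + 2 + 3 + 2 + 2 = 10.
Total exposure: 5 days.
The Gamma prior is conjugate for the Poisson rate, so λ | data ~ Gamma(18+10, 13+5) = Gamma(28, 18).
Predictive mean over a 9-day window = T·E[λ|data] = 9·28/18 = 14.

14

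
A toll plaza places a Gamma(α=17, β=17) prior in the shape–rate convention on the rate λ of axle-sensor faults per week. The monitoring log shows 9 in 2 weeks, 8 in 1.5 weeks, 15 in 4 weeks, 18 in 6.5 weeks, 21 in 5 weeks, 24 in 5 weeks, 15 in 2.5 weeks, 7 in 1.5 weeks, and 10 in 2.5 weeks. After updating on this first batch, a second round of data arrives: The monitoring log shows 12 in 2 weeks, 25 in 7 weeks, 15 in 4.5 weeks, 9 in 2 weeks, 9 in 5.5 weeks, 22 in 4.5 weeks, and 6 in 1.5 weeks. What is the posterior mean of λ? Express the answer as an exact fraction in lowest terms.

484/149

Total count: 9 + 8 + 15 + 18 + 21 + 24 + 15 + 7 + 10 = 127.
Total exposure: 2 + 1.5 + 4 + 6.5 + 5 + 5 + 2.5 + 1.5 + 2.5 = 30.5 weeks.
After the first batch: Gamma(17 + 127, 17 + 30.5) = Gamma(144, 95/2).
Total count: 12 + 25 + 15 + 9 + 9 + 22 + 6 = 98.
Total exposure: 2 + 7 + 4.5 + 2 + 5.5 + 4.5 + 1.5 = 27 weeks.
After the second batch: Gamma(144 + 98, 95/2 + 27) = Gamma(242, 149/2).
Posterior mean = α'/β' = 242/(149/2) = 484/149.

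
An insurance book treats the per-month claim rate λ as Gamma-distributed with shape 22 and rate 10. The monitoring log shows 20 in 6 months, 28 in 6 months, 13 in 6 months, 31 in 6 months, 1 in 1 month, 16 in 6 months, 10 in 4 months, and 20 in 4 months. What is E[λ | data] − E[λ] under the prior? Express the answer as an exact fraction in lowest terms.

Total count: 20 + 28 + 13 + 31 + 1 + 16 + 10 + 20 = 139.
Total exposure: 6 + 6 + 6 + 6 + 1 + 6 + 4 + 4 = 39 months.
Posterior: α' = 22 + 139 = 161, β' = 10 + 39 = 49.
Posterior mean = 161/49 = 23/7; prior mean = 22/10 = 11/5. Difference = 23/7 − 11/5 = 38/35.

38/35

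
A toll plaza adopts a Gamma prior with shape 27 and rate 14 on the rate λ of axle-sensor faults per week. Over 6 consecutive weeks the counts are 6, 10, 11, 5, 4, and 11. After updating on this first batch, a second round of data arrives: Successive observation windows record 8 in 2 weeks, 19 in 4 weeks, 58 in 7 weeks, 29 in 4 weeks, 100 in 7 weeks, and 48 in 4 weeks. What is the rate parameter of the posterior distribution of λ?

Total count: 6 + 10 + 11 + 5 + 4 + 11 = 47.
Total exposure: 6 weeks.
After the first batch: Gamma(27 + 47, 14 + 6) = Gamma(74, 20).
Total count: 8 + 19 + 58 + 29 + 100 + 48 = 262.
Total exposure: 2 + 4 + 7 + 4 + 7 + 4 = 28 weeks.
After the second batch: Gamma(74 + 262, 20 + 28) = Gamma(336, 48).

48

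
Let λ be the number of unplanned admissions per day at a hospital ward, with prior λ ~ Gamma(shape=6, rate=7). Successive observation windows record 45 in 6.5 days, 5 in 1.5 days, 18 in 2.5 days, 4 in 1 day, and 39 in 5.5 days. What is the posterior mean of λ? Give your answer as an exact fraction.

Total count: 45 + 5 + 18 + 4 + 39 = 111.
Total exposure: 6.5 + 1.5 + 2.5 + 1 + 5.5 = 17 days.
The Gamma prior is conjugate for the Poisson rate, so λ | data ~ Gamma(6+111, 7+17) = Gamma(117, 24).
Posterior mean = α'/β' = 117/24 = 39/8.

39/8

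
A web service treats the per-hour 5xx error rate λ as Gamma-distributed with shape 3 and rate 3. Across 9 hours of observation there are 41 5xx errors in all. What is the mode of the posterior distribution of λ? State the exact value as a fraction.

Total count 41 over total exposure 9 hours.
By Gamma–Poisson conjugacy, the posterior is Gamma(α + Σx, β + Σt) = Gamma(3 + 41, 3 + 9) = Gamma(44, 12).
Posterior mode = (α'−1)/β' = 43/12.

43/12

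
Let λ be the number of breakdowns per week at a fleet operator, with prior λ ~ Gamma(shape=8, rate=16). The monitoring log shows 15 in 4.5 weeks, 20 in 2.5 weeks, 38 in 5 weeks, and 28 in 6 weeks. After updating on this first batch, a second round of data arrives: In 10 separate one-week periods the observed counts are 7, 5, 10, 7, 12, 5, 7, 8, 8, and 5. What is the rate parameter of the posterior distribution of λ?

44

Total count: 15 + 20 + 38 + 28 = 101.
Total exposure: 4.5 + 2.5 + 5 + 6 = 18 weeks.
After the first batch: Gamma(8 + 101, 16 + 18) = Gamma(109, 34).
Total count: 7 + 5 + 10 + 7 + 12 + 5 + 7 + 8 + 8 + 5 = 74.
Total exposure: 10 weeks.
After the second batch: Gamma(109 + 74, 34 + 10) = Gamma(183, 44).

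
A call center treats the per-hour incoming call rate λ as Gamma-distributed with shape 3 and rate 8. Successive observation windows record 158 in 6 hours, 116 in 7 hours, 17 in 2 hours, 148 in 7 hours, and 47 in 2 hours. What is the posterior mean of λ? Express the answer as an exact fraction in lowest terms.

489/32

Total count: 158 + 116 + 17 + 148 + 47 = 486.
Total exposure: 6 + 7 + 2 + 7 + 2 = 24 hours.
Posterior: α' = 3 + 486 = 489, β' = 8 + 24 = 32.
Posterior mean = α'/β' = 489/32.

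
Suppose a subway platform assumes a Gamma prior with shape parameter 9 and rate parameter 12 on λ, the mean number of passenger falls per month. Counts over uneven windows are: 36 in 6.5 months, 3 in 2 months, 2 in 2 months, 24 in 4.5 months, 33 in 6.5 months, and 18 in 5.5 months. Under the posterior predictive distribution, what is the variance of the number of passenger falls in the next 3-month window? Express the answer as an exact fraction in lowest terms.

1750/169

Total count: 36 + 3 + 2 + 24 + 33 + 18 = 116.
Total exposure: 6.5 + 2 + 2 + 4.5 + 6.5 + 5.5 = 27 months.
By Gamma–Poisson conjugacy, the posterior is Gamma(α + Σx, β + Σt) = Gamma(9 + 116, 12 + 27) = Gamma(125, 39).
The posterior predictive for a window of length T is Negative Binomial with variance T·α'·(β'+T)/β'² = 3·125·42/1521 = 1750/169.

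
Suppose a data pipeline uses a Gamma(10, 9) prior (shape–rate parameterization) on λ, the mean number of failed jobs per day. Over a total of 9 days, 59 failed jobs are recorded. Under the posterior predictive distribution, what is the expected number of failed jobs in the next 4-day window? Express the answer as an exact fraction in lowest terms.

46/3

Total count 59 over total exposure 9 days.
By Gamma–Poisson conjugacy, the posterior is Gamma(α + Σx, β + Σt) = Gamma(10 + 59, 9 + 9) = Gamma(69, 18).
Predictive mean over a 4-day window = T·E[λ|data] = 4·69/18 = 46/3.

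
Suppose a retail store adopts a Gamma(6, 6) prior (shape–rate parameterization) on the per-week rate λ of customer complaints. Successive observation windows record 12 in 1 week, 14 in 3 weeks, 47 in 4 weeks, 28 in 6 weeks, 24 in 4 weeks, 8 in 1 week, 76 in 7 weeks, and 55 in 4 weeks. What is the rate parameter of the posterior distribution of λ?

Total count: 12 + 14 + 47 + 28 + 24 + 8 + 76 + 55 = 264.
Total exposure: 1 + 3 + 4 + 6 + 4 + 1 + 7 + 4 = 30 weeks.
By Gamma–Poisson conjugacy, the posterior is Gamma(α + Σx, β + Σt) = Gamma(6 + 264, 6 + 30) = Gamma(270, 36).

36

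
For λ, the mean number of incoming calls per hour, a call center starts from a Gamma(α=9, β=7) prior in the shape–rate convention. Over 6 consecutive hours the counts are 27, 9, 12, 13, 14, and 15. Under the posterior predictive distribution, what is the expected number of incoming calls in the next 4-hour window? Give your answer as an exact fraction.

396/13

Total count: 27 + 9 + 12 + 13 + 14 + 15 = 90.
Total exposure: 6 hours.
Gamma(α, β) with Poisson data over total exposure Σt gives posterior Gamma(α+Σx, β+Σt) = Gamma(99, 13).
Predictive mean over a 4-hour window = T·E[λ|data] = 4·99/13 = 396/13.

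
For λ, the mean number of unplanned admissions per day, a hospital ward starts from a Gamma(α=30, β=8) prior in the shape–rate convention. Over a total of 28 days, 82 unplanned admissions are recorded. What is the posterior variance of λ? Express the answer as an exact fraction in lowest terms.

7/81

Total count 82 over total exposure 28 days.
The Gamma prior is conjugate for the Poisson rate, so λ | data ~ Gamma(30+82, 8+28) = Gamma(112, 36).
Posterior variance = α'/β'² = 112/1296 = 7/81.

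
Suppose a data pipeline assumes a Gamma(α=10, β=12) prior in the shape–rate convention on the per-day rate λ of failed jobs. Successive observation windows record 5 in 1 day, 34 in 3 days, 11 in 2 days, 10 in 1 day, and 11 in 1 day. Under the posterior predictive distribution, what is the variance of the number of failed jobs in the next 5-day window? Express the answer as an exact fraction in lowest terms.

405/16

Total count: 5 + 34 + 11 + 10 + 11 = 71.
Total exposure: 1 + 3 + 2 + 1 + 1 = 8 days.
The Gamma prior is conjugate for the Poisson rate, so λ | data ~ Gamma(10+71, 12+8) = Gamma(81, 20).
The posterior predictive for a window of length T is Negative Binomial with variance T·α'·(β'+T)/β'² = 5·81·25/400 = 405/16.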